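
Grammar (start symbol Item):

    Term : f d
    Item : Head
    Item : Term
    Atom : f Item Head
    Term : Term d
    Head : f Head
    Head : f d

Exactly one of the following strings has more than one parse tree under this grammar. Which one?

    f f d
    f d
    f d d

f f d: 1 tree
f d: 2 trees
f d d: 1 tree

f d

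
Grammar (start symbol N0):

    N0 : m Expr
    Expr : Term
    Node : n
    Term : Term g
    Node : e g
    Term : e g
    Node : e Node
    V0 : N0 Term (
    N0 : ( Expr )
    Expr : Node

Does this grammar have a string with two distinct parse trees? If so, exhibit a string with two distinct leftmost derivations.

Ambiguous

Witness: m e g

Derivation 1: N0 ⇒ m Expr ⇒ m Term ⇒ m e g
Derivation 2: N0 ⇒ m Expr ⇒ m Node ⇒ m e g

Two distinct leftmost derivations for the same string.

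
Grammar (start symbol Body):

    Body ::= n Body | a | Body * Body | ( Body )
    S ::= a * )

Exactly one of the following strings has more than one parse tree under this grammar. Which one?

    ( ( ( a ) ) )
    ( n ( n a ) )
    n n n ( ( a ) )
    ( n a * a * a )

( n a * a * a )

( ( ( a ) ) ): 1 tree
( n ( n a ) ): 1 tree
n n n ( ( a ) ): 1 tree
( n a * a * a ): 5 trees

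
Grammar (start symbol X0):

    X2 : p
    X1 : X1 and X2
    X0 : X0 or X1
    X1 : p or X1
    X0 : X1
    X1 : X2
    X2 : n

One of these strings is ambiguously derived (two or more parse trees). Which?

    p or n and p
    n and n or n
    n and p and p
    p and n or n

p or n and p

p or n and p: 3 trees
n and n or n: 1 tree
n and p and p: 1 tree
p and n or n: 1 tree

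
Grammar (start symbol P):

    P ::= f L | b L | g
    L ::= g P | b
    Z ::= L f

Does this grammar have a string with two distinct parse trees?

Only P, L are reachable from P; ignoring the rest: The reachable rules are right-linear with at most one rule per (nonterminal, next-terminal) pair. Each input token forces the next rule, so parsing is deterministic.

Unambiguous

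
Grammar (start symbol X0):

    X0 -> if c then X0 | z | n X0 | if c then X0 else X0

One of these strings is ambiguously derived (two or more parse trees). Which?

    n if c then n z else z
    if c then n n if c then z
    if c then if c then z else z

n if c then n z else z: 1 tree
if c then n n if c then z: 1 tree
if c then if c then z else z: 2 trees

if c then if c then z else z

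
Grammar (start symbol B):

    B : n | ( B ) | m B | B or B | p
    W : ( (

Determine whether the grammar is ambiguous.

Ambiguous

Witness: m n or n

Derivation 1: B ⇒ m B ⇒ m B or B ⇒ m n or B ⇒ m n or n
Derivation 2: B ⇒ B or B ⇒ m B or B ⇒ m n or B ⇒ m n or n

Two distinct leftmost derivations for the same string.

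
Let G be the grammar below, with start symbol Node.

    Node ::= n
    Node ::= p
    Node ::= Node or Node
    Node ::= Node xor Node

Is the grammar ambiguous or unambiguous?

Ambiguous

Witness: n or n or n

Derivation 1: Node ⇒ Node or Node ⇒ n or Node ⇒ n or Node or Node ⇒ n or n or Node ⇒ n or n or n
Derivation 2: Node ⇒ Node or Node ⇒ Node or Node or Node ⇒ n or Node or Node ⇒ n or n or Node ⇒ n or n or n

Two distinct leftmost derivations for the same string.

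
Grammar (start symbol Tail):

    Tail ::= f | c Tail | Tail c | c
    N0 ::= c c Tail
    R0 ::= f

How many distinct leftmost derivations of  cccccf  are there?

1

Parse trees for cccccf:
  [Tail c [Tail c [Tail c [Tail c [Tail c [Tail f]]]]]]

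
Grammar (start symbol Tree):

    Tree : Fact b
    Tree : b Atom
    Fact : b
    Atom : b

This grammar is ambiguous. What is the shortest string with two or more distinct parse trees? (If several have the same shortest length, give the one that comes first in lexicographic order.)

b b

length 2: b b has 2 parse trees

Two derivations of b b:
  Tree ⇒ Fact b ⇒ b b
  Tree ⇒ b Atom ⇒ b b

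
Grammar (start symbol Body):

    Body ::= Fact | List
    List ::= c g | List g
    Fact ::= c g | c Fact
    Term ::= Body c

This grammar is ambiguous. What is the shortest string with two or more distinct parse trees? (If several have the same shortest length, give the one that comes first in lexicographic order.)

length 2: c g has 2 parse trees

Two derivations of c g:
  Body ⇒ Fact ⇒ c g
  Body ⇒ List ⇒ c g

c g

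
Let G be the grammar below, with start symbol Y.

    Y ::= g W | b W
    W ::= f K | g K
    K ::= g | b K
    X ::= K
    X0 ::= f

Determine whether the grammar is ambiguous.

(X, X0 are unreachable from Y, so their rules don't affect L(Y).) Restricted to the reachable nonterminals, every rule has the form A → t or A → t B, and no two rules for the same A share a first terminal. The grammar encodes a DFA — one run per string.

Unambiguous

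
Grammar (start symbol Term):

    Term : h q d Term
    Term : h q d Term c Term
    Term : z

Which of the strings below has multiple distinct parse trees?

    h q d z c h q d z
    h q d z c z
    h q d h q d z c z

h q d z c h q d z: 1 tree
h q d z c z: 1 tree
h q d h q d z c z: 2 trees

h q d h q d z c z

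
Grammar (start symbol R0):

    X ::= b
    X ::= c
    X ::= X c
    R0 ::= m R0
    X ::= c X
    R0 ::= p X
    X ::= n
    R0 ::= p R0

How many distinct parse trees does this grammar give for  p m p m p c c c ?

4

Parse trees for p m p m p c c c:
  [R0 p [R0 m [R0 p [R0 m [R0 p [X [X [X c] c] c]]]]]]
  [R0 p [R0 m [R0 p [R0 m [R0 p [X [X c [X c]] c]]]]]]
  [R0 p [R0 m [R0 p [R0 m [R0 p [X c [X [X c] c]]]]]]]
  [R0 p [R0 m [R0 p [R0 m [R0 p [X c [X c [X c]]]]]]]]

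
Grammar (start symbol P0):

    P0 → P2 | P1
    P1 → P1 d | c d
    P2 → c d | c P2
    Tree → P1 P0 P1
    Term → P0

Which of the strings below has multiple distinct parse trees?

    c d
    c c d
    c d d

c d

c d: 2 trees
c c d: 1 tree
c d d: 1 tree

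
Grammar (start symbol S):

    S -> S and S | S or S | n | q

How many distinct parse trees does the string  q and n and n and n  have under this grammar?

Parse trees for q and n and n and n:
  [S [S q] and [S [S n] and [S [S n] and [S n]]]]
  [S [S q] and [S [S [S n] and [S n]] and [S n]]]
  [S [S [S q] and [S n]] and [S [S n] and [S n]]]
  [S [S [S q] and [S [S n] and [S n]]] and [S n]]
  [S [S [S [S q] and [S n]] and [S n]] and [S n]]

5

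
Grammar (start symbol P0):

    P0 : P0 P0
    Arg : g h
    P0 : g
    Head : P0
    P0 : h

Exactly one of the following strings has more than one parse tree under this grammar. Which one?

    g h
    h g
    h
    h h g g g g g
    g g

g h: 1 tree
h g: 1 tree
h: 1 tree
h h g g g g g: 132 trees
g g: 1 tree

h h g g g g g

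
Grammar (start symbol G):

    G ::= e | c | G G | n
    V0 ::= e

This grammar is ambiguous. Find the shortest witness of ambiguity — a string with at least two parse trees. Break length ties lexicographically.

c c c

length 1: no string has ≥2 trees
length 2: no string has ≥2 trees
length 3: c c c has 2 parse trees

Two derivations of c c c:
  G ⇒ G G ⇒ c G ⇒ c G G ⇒ c c G ⇒ c c c
  G ⇒ G G ⇒ G G G ⇒ c G G ⇒ c c G ⇒ c c c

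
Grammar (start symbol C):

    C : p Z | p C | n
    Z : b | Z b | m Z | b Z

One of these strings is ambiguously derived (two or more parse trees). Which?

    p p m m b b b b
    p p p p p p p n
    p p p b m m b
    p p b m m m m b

p p m m b b b b: 26 trees
p p p p p p p n: 1 tree
p p p b m m b: 1 tree
p p b m m m m b: 1 tree

p p m m b b b b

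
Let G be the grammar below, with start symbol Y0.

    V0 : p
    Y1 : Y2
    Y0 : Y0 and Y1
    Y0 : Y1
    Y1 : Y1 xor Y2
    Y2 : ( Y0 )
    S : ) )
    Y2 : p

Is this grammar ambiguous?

Unambiguous

(V0, S are unreachable from Y0, so their rules don't affect L(Y0).) Y0 → Y0 and Y1 | Y1  ;  Y1 → Y1 xor Y2 | Y2  — a left-associative chain with Y2 at the bottom. Each string factors uniquely by precedence.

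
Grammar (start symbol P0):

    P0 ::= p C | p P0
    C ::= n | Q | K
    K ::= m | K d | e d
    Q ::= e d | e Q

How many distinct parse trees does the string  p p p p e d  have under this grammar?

2

Parse trees for p p p p e d:
  [P0 p [P0 p [P0 p [P0 p [C [Q e d]]]]]]
  [P0 p [P0 p [P0 p [P0 p [C [K e d]]]]]]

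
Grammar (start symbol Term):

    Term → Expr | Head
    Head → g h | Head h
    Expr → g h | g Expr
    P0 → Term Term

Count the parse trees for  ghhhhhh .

1

Parse trees for ghhhhhh:
  [Term [Head [Head [Head [Head [Head [Head g h] h] h] h] h] h]]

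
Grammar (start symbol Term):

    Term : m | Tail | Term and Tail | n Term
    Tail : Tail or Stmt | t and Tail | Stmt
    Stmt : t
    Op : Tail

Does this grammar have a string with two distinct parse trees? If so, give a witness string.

Ambiguous

Witness: t and t

Derivation 1: Term ⇒ Tail ⇒ t and Tail ⇒ t and Stmt ⇒ t and t
Derivation 2: Term ⇒ Term and Tail ⇒ Tail and Tail ⇒ Stmt and Tail ⇒ t and Tail ⇒ t and Stmt ⇒ t and t

Two distinct leftmost derivations for the same string.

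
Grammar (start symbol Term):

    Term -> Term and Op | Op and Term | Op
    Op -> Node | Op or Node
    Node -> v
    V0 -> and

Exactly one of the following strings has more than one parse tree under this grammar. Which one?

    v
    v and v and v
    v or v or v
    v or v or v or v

v and v and v

v: 1 tree
v and v and v: 4 trees
v or v or v: 1 tree
v or v or v or v: 1 tree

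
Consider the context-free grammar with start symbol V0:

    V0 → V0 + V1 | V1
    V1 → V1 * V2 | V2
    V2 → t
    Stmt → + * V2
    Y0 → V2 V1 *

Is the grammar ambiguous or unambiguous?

Only V0, V1, V2 are reachable from V0; ignoring the rest: This is a standard precedence ladder (V0 over V1 over V2), with each level left-recursive on its own operator ('+' at V0, '*' at V1). That structure is LR(1), hence unambiguous.

Unambiguous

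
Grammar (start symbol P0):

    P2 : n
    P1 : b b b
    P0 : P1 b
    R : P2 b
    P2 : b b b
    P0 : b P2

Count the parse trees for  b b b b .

Parse trees for b b b b:
  [P0 [P1 b b b] b]
  [P0 b [P2 b b b]]

2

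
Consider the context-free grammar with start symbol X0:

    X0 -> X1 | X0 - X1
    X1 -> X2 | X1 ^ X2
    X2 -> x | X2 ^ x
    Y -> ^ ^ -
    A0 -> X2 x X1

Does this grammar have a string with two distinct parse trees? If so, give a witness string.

Witness: x ^ x

Derivation 1: X0 ⇒ X1 ⇒ X2 ⇒ X2 ^ x ⇒ x ^ x
Derivation 2: X0 ⇒ X1 ⇒ X1 ^ X2 ⇒ X2 ^ X2 ⇒ x ^ X2 ⇒ x ^ x

Two distinct leftmost derivations for the same string.

Ambiguous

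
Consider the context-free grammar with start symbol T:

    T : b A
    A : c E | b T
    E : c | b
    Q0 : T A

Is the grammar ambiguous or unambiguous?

Unambiguous

Only T, A, E are reachable from T; ignoring the rest: Restricted to the reachable nonterminals, every rule has the form A → t or A → t B, and no two rules for the same A share a first terminal. The grammar encodes a DFA — one run per string.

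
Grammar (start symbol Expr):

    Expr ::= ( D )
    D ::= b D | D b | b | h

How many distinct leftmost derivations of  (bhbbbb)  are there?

Parse trees for (bhbbbb):
  [Expr ( [D b [D [D [D [D [D h] b] b] b] b]] )]
  [Expr ( [D [D b [D [D [D [D h] b] b] b]] b] )]
  [Expr ( [D [D [D b [D [D [D h] b] b]] b] b] )]
  [Expr ( [D [D [D [D b [D [D h] b]] b] b] b] )]
  [Expr ( [D [D [D [D [D b [D h]] b] b] b] b] )]

5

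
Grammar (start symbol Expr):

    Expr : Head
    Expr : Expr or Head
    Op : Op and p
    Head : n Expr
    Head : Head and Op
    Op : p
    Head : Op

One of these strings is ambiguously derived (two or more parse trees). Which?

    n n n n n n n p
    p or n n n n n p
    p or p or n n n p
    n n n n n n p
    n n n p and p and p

n n n p and p and p

n n n n n n n p: 1 tree
p or n n n n n p: 1 tree
p or p or n n n p: 1 tree
n n n n n n p: 1 tree
n n n p and p and p: 19 trees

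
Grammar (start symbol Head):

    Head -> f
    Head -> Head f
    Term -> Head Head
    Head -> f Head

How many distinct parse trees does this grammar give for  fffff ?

16

Parse trees for fffff (showing first 6 of 16):
  [Head [Head [Head [Head [Head f] f] f] f] f]
  [Head [Head [Head [Head f [Head f]] f] f] f]
  [Head [Head [Head f [Head [Head f] f]] f] f]
  [Head [Head [Head f [Head f [Head f]]] f] f]
  [Head [Head f [Head [Head [Head f] f] f]] f]
  [Head [Head f [Head [Head f [Head f]] f]] f]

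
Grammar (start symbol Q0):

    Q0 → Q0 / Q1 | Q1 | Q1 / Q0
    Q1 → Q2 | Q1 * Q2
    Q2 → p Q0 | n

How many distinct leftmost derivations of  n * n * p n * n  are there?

2

Parse trees for n * n * p n * n:
  [Q0 [Q1 [Q1 [Q1 [Q2 n]] * [Q2 n]] * [Q2 p [Q0 [Q1 [Q1 [Q2 n]] * [Q2 n]]]]]]
  [Q0 [Q1 [Q1 [Q1 [Q1 [Q2 n]] * [Q2 n]] * [Q2 p [Q0 [Q1 [Q2 n]]]]] * [Q2 n]]]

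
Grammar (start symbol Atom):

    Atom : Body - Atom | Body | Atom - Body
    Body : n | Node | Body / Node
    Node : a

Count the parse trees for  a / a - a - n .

4

Parse trees for a / a - a - n:
  [Atom [Body [Body [Node a]] / [Node a]] - [Atom [Body [Node a]] - [Atom [Body n]]]]
  [Atom [Body [Body [Node a]] / [Node a]] - [Atom [Atom [Body [Node a]]] - [Body n]]]
  [Atom [Atom [Body [Body [Node a]] / [Node a]] - [Atom [Body [Node a]]]] - [Body n]]
  [Atom [Atom [Atom [Body [Body [Node a]] / [Node a]]] - [Body [Node a]]] - [Body n]]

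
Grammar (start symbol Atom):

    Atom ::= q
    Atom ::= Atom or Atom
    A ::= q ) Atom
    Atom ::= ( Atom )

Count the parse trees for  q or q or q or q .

5

Parse trees for q or q or q or q:
  [Atom [Atom q] or [Atom [Atom q] or [Atom [Atom q] or [Atom q]]]]
  [Atom [Atom q] or [Atom [Atom [Atom q] or [Atom q]] or [Atom q]]]
  [Atom [Atom [Atom q] or [Atom q]] or [Atom [Atom q] or [Atom q]]]
  [Atom [Atom [Atom q] or [Atom [Atom q] or [Atom q]]] or [Atom q]]
  [Atom [Atom [Atom [Atom q] or [Atom q]] or [Atom q]] or [Atom q]]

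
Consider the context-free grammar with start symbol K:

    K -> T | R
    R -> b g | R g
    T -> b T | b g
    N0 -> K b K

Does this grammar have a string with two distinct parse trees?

Ambiguous

Witness: b g

Derivation 1: K ⇒ T ⇒ b g
Derivation 2: K ⇒ R ⇒ b g

Two distinct leftmost derivations for the same string.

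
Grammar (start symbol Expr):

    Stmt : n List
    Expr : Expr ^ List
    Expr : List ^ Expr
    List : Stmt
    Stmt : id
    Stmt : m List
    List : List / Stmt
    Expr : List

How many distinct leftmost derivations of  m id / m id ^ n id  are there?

4

Parse trees for m id / m id ^ n id:
  [Expr [Expr [List [Stmt m [List [List [Stmt id]] / [Stmt m [List [Stmt id]]]]]]] ^ [List [Stmt n [List [Stmt id]]]]]
  [Expr [Expr [List [List [Stmt m [List [Stmt id]]]] / [Stmt m [List [Stmt id]]]]] ^ [List [Stmt n [List [Stmt id]]]]]
  [Expr [List [Stmt m [List [List [Stmt id]] / [Stmt m [List [Stmt id]]]]]] ^ [Expr [List [Stmt n [List [Stmt id]]]]]]
  [Expr [List [List [Stmt m [List [Stmt id]]]] / [Stmt m [List [Stmt id]]]] ^ [Expr [List [Stmt n [List [Stmt id]]]]]]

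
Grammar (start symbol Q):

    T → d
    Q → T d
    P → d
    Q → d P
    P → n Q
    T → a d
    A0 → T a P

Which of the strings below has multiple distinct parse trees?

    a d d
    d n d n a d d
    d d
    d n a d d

a d d: 1 tree
d n d n a d d: 1 tree
d d: 2 trees
d n a d d: 1 tree

d d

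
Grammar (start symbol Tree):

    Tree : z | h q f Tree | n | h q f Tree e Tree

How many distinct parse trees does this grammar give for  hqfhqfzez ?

Parse trees for hqfhqfzez:
  [Tree h q f [Tree h q f [Tree z] e [Tree z]]]
  [Tree h q f [Tree h q f [Tree z]] e [Tree z]]

2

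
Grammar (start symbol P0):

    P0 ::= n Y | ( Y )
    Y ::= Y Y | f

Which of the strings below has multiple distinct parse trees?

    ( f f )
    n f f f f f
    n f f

n f f f f f

( f f ): 1 tree
n f f f f f: 14 trees
n f f: 1 tree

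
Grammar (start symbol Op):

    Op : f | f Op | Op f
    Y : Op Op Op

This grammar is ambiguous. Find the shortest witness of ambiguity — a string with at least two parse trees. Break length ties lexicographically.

length 1: no string has ≥2 trees
length 2: f f has 2 parse trees

Two derivations of f f:
  Op ⇒ f Op ⇒ f f
  Op ⇒ Op f ⇒ f f

f f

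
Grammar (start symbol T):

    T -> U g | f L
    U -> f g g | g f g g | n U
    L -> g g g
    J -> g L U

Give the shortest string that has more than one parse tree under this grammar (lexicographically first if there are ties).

length 4: f g g g has 2 parse trees

Two derivations of f g g g:
  T ⇒ U g ⇒ f g g g
  T ⇒ f L ⇒ f g g g

f g g g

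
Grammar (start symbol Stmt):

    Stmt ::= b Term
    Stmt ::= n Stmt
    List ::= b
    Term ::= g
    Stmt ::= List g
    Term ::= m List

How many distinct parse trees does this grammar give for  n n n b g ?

2

Parse trees for n n n b g:
  [Stmt n [Stmt n [Stmt n [Stmt b [Term g]]]]]
  [Stmt n [Stmt n [Stmt n [Stmt [List b] g]]]]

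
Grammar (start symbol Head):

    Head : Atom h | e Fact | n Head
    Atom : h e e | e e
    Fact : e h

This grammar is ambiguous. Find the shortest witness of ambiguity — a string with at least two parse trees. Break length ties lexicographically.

length 3: e e h has 2 parse trees

Two derivations of e e h:
  Head ⇒ Atom h ⇒ e e h
  Head ⇒ e Fact ⇒ e e h

e e h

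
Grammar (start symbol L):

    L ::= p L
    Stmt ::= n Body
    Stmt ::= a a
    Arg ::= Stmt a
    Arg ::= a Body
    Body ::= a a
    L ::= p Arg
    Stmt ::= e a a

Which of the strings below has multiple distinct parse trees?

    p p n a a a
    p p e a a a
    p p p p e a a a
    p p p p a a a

p p n a a a: 1 tree
p p e a a a: 1 tree
p p p p e a a a: 1 tree
p p p p a a a: 2 trees

p p p p a a a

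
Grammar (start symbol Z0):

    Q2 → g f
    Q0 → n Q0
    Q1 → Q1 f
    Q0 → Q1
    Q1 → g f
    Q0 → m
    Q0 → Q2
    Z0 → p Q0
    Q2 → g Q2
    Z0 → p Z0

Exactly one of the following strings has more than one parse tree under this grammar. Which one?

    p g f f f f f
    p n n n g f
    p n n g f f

p g f f f f f: 1 tree
p n n n g f: 2 trees
p n n g f f: 1 tree

p n n n g f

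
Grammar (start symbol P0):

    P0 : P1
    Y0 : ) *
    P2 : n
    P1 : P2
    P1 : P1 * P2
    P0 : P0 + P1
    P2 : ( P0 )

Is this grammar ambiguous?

Unambiguous

(Y0 is unreachable from P0, so its rules don't affect L(P0).) The grammar is stratified — P0 handles '+' (left-recursive), P1 handles '*', P2 atoms. Each operator has a fixed associativity and precedence level, so every string has one parse.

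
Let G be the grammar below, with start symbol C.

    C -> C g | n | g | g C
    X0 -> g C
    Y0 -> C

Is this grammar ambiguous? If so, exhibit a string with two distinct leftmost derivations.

Ambiguous

Witness: g g

Derivation 1: C ⇒ C g ⇒ g g
Derivation 2: C ⇒ g C ⇒ g g

Two distinct leftmost derivations for the same string.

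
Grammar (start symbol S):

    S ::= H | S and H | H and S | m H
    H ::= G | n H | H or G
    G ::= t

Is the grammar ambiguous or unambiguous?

Ambiguous

Witness: t and t

Derivation 1: S ⇒ S and H ⇒ H and H ⇒ G and H ⇒ t and H ⇒ t and G ⇒ t and t
Derivation 2: S ⇒ H and S ⇒ G and S ⇒ t and S ⇒ t and H ⇒ t and G ⇒ t and t

Two distinct leftmost derivations for the same string.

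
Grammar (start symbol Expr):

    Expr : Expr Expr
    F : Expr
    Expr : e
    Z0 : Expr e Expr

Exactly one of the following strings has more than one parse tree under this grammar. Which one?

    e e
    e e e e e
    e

e e: 1 tree
e e e e e: 14 trees
e: 1 tree

e e e e e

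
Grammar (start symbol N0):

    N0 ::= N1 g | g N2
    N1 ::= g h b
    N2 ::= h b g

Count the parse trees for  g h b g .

Parse trees for g h b g:
  [N0 [N1 g h b] g]
  [N0 g [N2 h b g]]

2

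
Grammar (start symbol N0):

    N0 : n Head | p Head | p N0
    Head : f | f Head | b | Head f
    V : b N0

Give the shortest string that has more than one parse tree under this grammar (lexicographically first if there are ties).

length 2: no string has ≥2 trees
length 3: n f f has 2 parse trees

Two derivations of n f f:
  N0 ⇒ n Head ⇒ n f Head ⇒ n f f
  N0 ⇒ n Head ⇒ n Head f ⇒ n f f

n f f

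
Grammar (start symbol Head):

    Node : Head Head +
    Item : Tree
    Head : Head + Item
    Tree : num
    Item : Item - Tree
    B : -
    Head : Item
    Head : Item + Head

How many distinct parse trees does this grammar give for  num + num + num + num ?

8

Parse trees for num + num + num + num:
  [Head [Head [Head [Head [Item [Tree num]]] + [Item [Tree num]]] + [Item [Tree num]]] + [Item [Tree num]]]
  [Head [Head [Head [Item [Tree num]] + [Head [Item [Tree num]]]] + [Item [Tree num]]] + [Item [Tree num]]]
  [Head [Head [Item [Tree num]] + [Head [Head [Item [Tree num]]] + [Item [Tree num]]]] + [Item [Tree num]]]
  [Head [Head [Item [Tree num]] + [Head [Item [Tree num]] + [Head [Item [Tree num]]]]] + [Item [Tree num]]]
  [Head [Item [Tree num]] + [Head [Head [Head [Item [Tree num]]] + [Item [Tree num]]] + [Item [Tree num]]]]
  [Head [Item [Tree num]] + [Head [Head [Item [Tree num]] + [Head [Item [Tree num]]]] + [Item [Tree num]]]]
  [Head [Item [Tree num]] + [Head [Item [Tree num]] + [Head [Head [Item [Tree num]]] + [Item [Tree num]]]]]
  [Head [Item [Tree num]] + [Head [Item [Tree num]] + [Head [Item [Tree num]] + [Head [Item [Tree num]]]]]]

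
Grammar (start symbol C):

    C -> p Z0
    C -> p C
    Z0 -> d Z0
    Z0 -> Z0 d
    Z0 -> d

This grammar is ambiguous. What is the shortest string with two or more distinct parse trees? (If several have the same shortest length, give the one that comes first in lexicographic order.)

length 2: no string has ≥2 trees
length 3: p d d has 2 parse trees

Two derivations of p d d:
  C ⇒ p Z0 ⇒ p d Z0 ⇒ p d d
  C ⇒ p Z0 ⇒ p Z0 d ⇒ p d d

p d d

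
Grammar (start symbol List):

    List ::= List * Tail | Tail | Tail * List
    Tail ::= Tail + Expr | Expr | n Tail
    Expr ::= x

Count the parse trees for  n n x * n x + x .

4

Parse trees for n n x * n x + x:
  [List [List [Tail n [Tail n [Tail [Expr x]]]]] * [Tail [Tail n [Tail [Expr x]]] + [Expr x]]]
  [List [List [Tail n [Tail n [Tail [Expr x]]]]] * [Tail n [Tail [Tail [Expr x]] + [Expr x]]]]
  [List [Tail n [Tail n [Tail [Expr x]]]] * [List [Tail [Tail n [Tail [Expr x]]] + [Expr x]]]]
  [List [Tail n [Tail n [Tail [Expr x]]]] * [List [Tail n [Tail [Tail [Expr x]] + [Expr x]]]]]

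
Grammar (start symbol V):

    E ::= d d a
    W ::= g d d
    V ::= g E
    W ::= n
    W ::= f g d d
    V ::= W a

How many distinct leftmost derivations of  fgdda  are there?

1

Parse trees for fgdda:
  [V [W f g d d] a]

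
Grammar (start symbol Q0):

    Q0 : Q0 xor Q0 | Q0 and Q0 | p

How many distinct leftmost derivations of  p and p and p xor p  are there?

Parse trees for p and p and p xor p:
  [Q0 [Q0 [Q0 p] and [Q0 [Q0 p] and [Q0 p]]] xor [Q0 p]]
  [Q0 [Q0 [Q0 [Q0 p] and [Q0 p]] and [Q0 p]] xor [Q0 p]]
  [Q0 [Q0 p] and [Q0 [Q0 [Q0 p] and [Q0 p]] xor [Q0 p]]]
  [Q0 [Q0 p] and [Q0 [Q0 p] and [Q0 [Q0 p] xor [Q0 p]]]]
  [Q0 [Q0 [Q0 p] and [Q0 p]] and [Q0 [Q0 p] xor [Q0 p]]]

5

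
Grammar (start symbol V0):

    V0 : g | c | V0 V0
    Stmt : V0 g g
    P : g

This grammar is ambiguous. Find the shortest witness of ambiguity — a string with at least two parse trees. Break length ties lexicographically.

c c c

length 1: no string has ≥2 trees
length 2: no string has ≥2 trees
length 3: c c c has 2 parse trees

Two derivations of c c c:
  V0 ⇒ V0 V0 ⇒ c V0 ⇒ c V0 V0 ⇒ c c V0 ⇒ c c c
  V0 ⇒ V0 V0 ⇒ V0 V0 V0 ⇒ c V0 V0 ⇒ c c V0 ⇒ c c c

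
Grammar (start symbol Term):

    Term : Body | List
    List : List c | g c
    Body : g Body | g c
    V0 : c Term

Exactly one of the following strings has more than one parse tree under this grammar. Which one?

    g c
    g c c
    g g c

g c: 2 trees
g c c: 1 tree
g g c: 1 tree

g c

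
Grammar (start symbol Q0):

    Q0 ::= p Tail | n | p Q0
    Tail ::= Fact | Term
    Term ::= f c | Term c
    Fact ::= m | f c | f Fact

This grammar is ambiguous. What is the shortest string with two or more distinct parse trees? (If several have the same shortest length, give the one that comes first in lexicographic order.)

length 1: no string has ≥2 trees
length 2: no string has ≥2 trees
length 3: p f c has 2 parse trees

Two derivations of p f c:
  Q0 ⇒ p Tail ⇒ p Fact ⇒ p f c
  Q0 ⇒ p Tail ⇒ p Term ⇒ p f c

p f c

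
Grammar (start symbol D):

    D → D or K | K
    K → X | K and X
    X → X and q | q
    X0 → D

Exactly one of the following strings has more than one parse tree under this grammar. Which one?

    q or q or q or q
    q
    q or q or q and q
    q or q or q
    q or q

q or q or q and q

q or q or q or q: 1 tree
q: 1 tree
q or q or q and q: 2 trees
q or q or q: 1 tree
q or q: 1 tree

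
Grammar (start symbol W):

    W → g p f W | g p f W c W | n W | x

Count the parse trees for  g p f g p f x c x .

2

Parse trees for g p f g p f x c x:
  [W g p f [W g p f [W x] c [W x]]]
  [W g p f [W g p f [W x]] c [W x]]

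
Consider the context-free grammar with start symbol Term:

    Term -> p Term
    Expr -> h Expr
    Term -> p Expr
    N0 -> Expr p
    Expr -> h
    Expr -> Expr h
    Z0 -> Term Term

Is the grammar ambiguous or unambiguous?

Ambiguous

Witness: p h h

Derivation 1: Term ⇒ p Expr ⇒ p h Expr ⇒ p h h
Derivation 2: Term ⇒ p Expr ⇒ p Expr h ⇒ p h h

Two distinct leftmost derivations for the same string.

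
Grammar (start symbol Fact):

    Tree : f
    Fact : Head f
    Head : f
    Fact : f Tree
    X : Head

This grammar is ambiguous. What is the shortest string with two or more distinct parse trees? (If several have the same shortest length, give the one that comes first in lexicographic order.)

length 2: f f has 2 parse trees

Two derivations of f f:
  Fact ⇒ Head f ⇒ f f
  Fact ⇒ f Tree ⇒ f f

f f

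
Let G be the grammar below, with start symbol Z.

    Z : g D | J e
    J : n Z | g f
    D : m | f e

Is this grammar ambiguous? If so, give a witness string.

Witness: g f e

Derivation 1: Z ⇒ g D ⇒ g f e
Derivation 2: Z ⇒ J e ⇒ g f e

Two distinct leftmost derivations for the same string.

Ambiguous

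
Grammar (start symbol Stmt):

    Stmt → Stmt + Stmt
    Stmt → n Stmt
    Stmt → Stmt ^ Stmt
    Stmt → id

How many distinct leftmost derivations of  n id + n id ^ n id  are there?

Parse trees for n id + n id ^ n id:
  [Stmt [Stmt n [Stmt id]] + [Stmt n [Stmt [Stmt id] ^ [Stmt n [Stmt id]]]]]
  [Stmt [Stmt n [Stmt id]] + [Stmt [Stmt n [Stmt id]] ^ [Stmt n [Stmt id]]]]
  [Stmt n [Stmt [Stmt id] + [Stmt n [Stmt [Stmt id] ^ [Stmt n [Stmt id]]]]]]
  [Stmt n [Stmt [Stmt id] + [Stmt [Stmt n [Stmt id]] ^ [Stmt n [Stmt id]]]]]
  [Stmt n [Stmt [Stmt [Stmt id] + [Stmt n [Stmt id]]] ^ [Stmt n [Stmt id]]]]
  [Stmt [Stmt [Stmt n [Stmt id]] + [Stmt n [Stmt id]]] ^ [Stmt n [Stmt id]]]
  [Stmt [Stmt n [Stmt [Stmt id] + [Stmt n [Stmt id]]]] ^ [Stmt n [Stmt id]]]

7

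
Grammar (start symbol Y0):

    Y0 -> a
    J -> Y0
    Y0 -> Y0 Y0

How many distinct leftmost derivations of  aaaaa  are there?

14

Parse trees for aaaaa (showing first 6 of 14):
  [Y0 [Y0 a] [Y0 [Y0 a] [Y0 [Y0 a] [Y0 [Y0 a] [Y0 a]]]]]
  [Y0 [Y0 a] [Y0 [Y0 a] [Y0 [Y0 [Y0 a] [Y0 a]] [Y0 a]]]]
  [Y0 [Y0 a] [Y0 [Y0 [Y0 a] [Y0 a]] [Y0 [Y0 a] [Y0 a]]]]
  [Y0 [Y0 a] [Y0 [Y0 [Y0 a] [Y0 [Y0 a] [Y0 a]]] [Y0 a]]]
  [Y0 [Y0 a] [Y0 [Y0 [Y0 [Y0 a] [Y0 a]] [Y0 a]] [Y0 a]]]
  [Y0 [Y0 [Y0 a] [Y0 a]] [Y0 [Y0 a] [Y0 [Y0 a] [Y0 a]]]]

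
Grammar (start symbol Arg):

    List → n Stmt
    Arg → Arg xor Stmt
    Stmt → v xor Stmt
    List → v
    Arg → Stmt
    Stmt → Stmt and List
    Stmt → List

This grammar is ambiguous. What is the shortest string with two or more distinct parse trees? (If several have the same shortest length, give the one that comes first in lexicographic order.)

length 1: no string has ≥2 trees
length 2: no string has ≥2 trees
length 3: v xor v has 2 parse trees

Two derivations of v xor v:
  Arg ⇒ Arg xor Stmt ⇒ Stmt xor Stmt ⇒ List xor Stmt ⇒ v xor Stmt ⇒ v xor List ⇒ v xor v
  Arg ⇒ Stmt ⇒ v xor Stmt ⇒ v xor List ⇒ v xor v

v xor v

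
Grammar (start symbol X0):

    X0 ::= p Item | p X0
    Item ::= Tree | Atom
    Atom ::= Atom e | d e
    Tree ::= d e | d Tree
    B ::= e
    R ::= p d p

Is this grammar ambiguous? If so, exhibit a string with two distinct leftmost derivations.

Ambiguous

Witness: p d e

Derivation 1: X0 ⇒ p Item ⇒ p Tree ⇒ p d e
Derivation 2: X0 ⇒ p Item ⇒ p Atom ⇒ p d e

Two distinct leftmost derivations for the same string.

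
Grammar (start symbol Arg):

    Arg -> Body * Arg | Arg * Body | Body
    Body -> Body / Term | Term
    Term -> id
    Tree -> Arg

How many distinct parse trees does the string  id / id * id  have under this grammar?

2

Parse trees for id / id * id:
  [Arg [Body [Body [Term id]] / [Term id]] * [Arg [Body [Term id]]]]
  [Arg [Arg [Body [Body [Term id]] / [Term id]]] * [Body [Term id]]]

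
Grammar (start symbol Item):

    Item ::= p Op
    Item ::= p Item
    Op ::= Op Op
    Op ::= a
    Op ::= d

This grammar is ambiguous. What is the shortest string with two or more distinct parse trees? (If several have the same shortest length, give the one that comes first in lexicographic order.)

p a a a

length 2: no string has ≥2 trees
length 3: no string has ≥2 trees
length 4: p a a a has 2 parse trees

Two derivations of p a a a:
  Item ⇒ p Op ⇒ p Op Op ⇒ p Op Op Op ⇒ p a Op Op ⇒ p a a Op ⇒ p a a a
  Item ⇒ p Op ⇒ p Op Op ⇒ p a Op ⇒ p a Op Op ⇒ p a a Op ⇒ p a a a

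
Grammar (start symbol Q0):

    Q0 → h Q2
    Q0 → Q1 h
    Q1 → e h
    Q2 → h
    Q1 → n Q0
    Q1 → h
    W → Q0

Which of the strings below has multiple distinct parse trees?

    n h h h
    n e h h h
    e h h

n h h h

n h h h: 2 trees
n e h h h: 1 tree
e h h: 1 tree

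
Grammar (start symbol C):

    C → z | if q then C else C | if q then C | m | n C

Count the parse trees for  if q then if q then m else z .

2

Parse trees for if q then if q then m else z:
  [C if q then [C if q then [C m]] else [C z]]
  [C if q then [C if q then [C m] else [C z]]]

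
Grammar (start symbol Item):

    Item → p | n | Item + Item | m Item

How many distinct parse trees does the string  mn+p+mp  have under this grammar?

Parse trees for mn+p+mp:
  [Item [Item m [Item n]] + [Item [Item p] + [Item m [Item p]]]]
  [Item [Item [Item m [Item n]] + [Item p]] + [Item m [Item p]]]
  [Item [Item m [Item [Item n] + [Item p]]] + [Item m [Item p]]]
  [Item m [Item [Item n] + [Item [Item p] + [Item m [Item p]]]]]
  [Item m [Item [Item [Item n] + [Item p]] + [Item m [Item p]]]]

5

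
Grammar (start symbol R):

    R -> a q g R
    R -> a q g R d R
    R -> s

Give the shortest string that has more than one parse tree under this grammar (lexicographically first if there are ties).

a q g a q g s d s

length 1: no string has ≥2 trees
length 4: no string has ≥2 trees
length 6: no string has ≥2 trees
length 7: no string has ≥2 trees
length 9: a q g a q g s d s has 2 parse trees

Two derivations of a q g a q g s d s:
  R ⇒ a q g R ⇒ a q g a q g R d R ⇒ a q g a q g s d R ⇒ a q g a q g s d s
  R ⇒ a q g R d R ⇒ a q g a q g R d R ⇒ a q g a q g s d R ⇒ a q g a q g s d s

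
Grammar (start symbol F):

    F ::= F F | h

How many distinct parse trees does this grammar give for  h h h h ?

Parse trees for h h h h:
  [F [F h] [F [F h] [F [F h] [F h]]]]
  [F [F h] [F [F [F h] [F h]] [F h]]]
  [F [F [F h] [F h]] [F [F h] [F h]]]
  [F [F [F h] [F [F h] [F h]]] [F h]]
  [F [F [F [F h] [F h]] [F h]] [F h]]

5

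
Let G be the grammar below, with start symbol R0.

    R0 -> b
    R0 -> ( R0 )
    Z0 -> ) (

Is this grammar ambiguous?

Only R0 is reachable from R0; ignoring the rest: Each string is a nest of matched brackets around a single atom. An opening bracket forces the recursive rule; an atom forces the base rule.

Unambiguous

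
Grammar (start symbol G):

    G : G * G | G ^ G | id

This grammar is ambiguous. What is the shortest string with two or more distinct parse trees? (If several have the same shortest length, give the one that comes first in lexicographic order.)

length 1: no string has ≥2 trees
length 3: no string has ≥2 trees
length 5: id * id * id has 2 parse trees

Two derivations of id * id * id:
  G ⇒ G * G ⇒ G * G * G ⇒ id * G * G ⇒ id * id * G ⇒ id * id * id
  G ⇒ G * G ⇒ id * G ⇒ id * G * G ⇒ id * id * G ⇒ id * id * id

id * id * id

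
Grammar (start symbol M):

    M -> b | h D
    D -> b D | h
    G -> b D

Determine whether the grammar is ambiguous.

Only M, D are reachable from M; ignoring the rest: Restricted to the reachable nonterminals, every rule has the form A → t or A → t B, and no two rules for the same A share a first terminal. The grammar encodes a DFA — one run per string.

Unambiguous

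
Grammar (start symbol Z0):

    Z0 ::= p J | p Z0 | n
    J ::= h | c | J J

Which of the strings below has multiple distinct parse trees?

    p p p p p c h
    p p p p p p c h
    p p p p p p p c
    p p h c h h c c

p p p p p c h: 1 tree
p p p p p p c h: 1 tree
p p p p p p p c: 1 tree
p p h c h h c c: 42 trees

p p h c h h c c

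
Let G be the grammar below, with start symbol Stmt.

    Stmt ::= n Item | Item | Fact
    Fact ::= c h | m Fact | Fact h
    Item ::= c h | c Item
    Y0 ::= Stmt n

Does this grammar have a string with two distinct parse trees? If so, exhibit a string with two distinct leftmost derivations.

Ambiguous

Witness: c h

Derivation 1: Stmt ⇒ Item ⇒ c h
Derivation 2: Stmt ⇒ Fact ⇒ c h

Two distinct leftmost derivations for the same string.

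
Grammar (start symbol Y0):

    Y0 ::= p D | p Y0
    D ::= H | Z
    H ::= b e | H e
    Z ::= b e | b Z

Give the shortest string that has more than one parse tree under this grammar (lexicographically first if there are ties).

p b e

length 3: p b e has 2 parse trees

Two derivations of p b e:
  Y0 ⇒ p D ⇒ p H ⇒ p b e
  Y0 ⇒ p D ⇒ p Z ⇒ p b e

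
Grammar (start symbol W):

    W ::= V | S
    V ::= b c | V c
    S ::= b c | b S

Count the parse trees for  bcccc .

1

Parse trees for bcccc:
  [W [V [V [V [V b c] c] c] c]]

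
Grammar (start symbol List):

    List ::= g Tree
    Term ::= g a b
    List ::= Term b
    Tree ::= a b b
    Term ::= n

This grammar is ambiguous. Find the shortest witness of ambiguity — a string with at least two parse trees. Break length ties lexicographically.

length 2: no string has ≥2 trees
length 4: g a b b has 2 parse trees

Two derivations of g a b b:
  List ⇒ g Tree ⇒ g a b b
  List ⇒ Term b ⇒ g a b b

g a b b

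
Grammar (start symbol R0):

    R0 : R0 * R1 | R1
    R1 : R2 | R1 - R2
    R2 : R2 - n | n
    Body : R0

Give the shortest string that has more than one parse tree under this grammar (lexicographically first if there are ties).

length 1: no string has ≥2 trees
length 3: n - n has 2 parse trees

Two derivations of n - n:
  R0 ⇒ R1 ⇒ R2 ⇒ R2 - n ⇒ n - n
  R0 ⇒ R1 ⇒ R1 - R2 ⇒ R2 - R2 ⇒ n - R2 ⇒ n - n

n - n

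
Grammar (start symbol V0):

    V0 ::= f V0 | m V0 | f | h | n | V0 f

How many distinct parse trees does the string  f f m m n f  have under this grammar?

Parse trees for f f m m n f:
  [V0 f [V0 f [V0 m [V0 m [V0 [V0 n] f]]]]]
  [V0 f [V0 f [V0 m [V0 [V0 m [V0 n]] f]]]]
  [V0 f [V0 f [V0 [V0 m [V0 m [V0 n]]] f]]]
  [V0 f [V0 [V0 f [V0 m [V0 m [V0 n]]]] f]]
  [V0 [V0 f [V0 f [V0 m [V0 m [V0 n]]]]] f]

5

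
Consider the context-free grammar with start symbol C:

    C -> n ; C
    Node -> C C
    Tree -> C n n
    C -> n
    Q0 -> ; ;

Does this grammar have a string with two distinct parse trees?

(Tree, Q0, Node are unreachable from C, so their rules don't affect L(C).) Right-recursive list with a separator: after each atom, whether the separator follows determines the rule. One parse per string.

Unambiguous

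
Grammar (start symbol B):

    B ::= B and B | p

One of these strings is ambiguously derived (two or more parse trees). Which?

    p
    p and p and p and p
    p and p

p and p and p and p

p: 1 tree
p and p and p and p: 5 trees
p and p: 1 tree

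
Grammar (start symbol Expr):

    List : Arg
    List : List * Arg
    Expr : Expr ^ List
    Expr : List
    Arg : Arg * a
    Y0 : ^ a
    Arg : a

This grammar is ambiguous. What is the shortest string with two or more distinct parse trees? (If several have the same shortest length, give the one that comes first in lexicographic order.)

a * a

length 1: no string has ≥2 trees
length 3: a * a has 2 parse trees

Two derivations of a * a:
  Expr ⇒ List ⇒ Arg ⇒ Arg * a ⇒ a * a
  Expr ⇒ List ⇒ List * Arg ⇒ Arg * Arg ⇒ a * Arg ⇒ a * a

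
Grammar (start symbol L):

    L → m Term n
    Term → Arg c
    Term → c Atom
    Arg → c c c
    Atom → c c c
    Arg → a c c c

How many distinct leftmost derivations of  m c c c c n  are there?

2

Parse trees for m c c c c n:
  [L m [Term [Arg c c c] c] n]
  [L m [Term c [Atom c c c]] n]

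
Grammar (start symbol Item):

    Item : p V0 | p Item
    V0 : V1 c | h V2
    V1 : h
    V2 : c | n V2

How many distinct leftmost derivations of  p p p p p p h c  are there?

Parse trees for p p p p p p h c:
  [Item p [Item p [Item p [Item p [Item p [Item p [V0 [V1 h] c]]]]]]]
  [Item p [Item p [Item p [Item p [Item p [Item p [V0 h [V2 c]]]]]]]]

2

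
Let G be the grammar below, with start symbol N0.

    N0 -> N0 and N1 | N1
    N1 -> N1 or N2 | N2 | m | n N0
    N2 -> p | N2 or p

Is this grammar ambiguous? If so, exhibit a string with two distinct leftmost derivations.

Ambiguous

Witness: p or p

Derivation 1: N0 ⇒ N1 ⇒ N1 or N2 ⇒ N2 or N2 ⇒ p or N2 ⇒ p or p
Derivation 2: N0 ⇒ N1 ⇒ N2 ⇒ N2 or p ⇒ p or p

Two distinct leftmost derivations for the same string.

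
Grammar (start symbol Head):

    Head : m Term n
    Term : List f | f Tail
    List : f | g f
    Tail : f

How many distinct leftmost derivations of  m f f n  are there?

Parse trees for m f f n:
  [Head m [Term [List f] f] n]
  [Head m [Term f [Tail f]] n]

2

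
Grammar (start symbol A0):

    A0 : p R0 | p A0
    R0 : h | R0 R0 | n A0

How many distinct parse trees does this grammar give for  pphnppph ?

1

Parse trees for pphnppph:
  [A0 p [A0 p [R0 [R0 h] [R0 n [A0 p [A0 p [A0 p [R0 h]]]]]]]]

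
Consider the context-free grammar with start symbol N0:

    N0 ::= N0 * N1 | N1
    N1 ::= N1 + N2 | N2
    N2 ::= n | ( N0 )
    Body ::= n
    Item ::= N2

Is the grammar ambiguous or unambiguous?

Unambiguous

Only N0, N1, N2 are reachable from N0; ignoring the rest: The grammar is stratified — N0 handles '*' (left-recursive), N1 handles '+', N2 atoms. Each operator has a fixed associativity and precedence level, so every string has one parse.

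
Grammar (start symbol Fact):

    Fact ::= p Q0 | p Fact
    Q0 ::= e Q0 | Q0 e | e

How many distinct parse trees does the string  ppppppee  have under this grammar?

Parse trees for ppppppee:
  [Fact p [Fact p [Fact p [Fact p [Fact p [Fact p [Q0 e [Q0 e]]]]]]]]
  [Fact p [Fact p [Fact p [Fact p [Fact p [Fact p [Q0 [Q0 e] e]]]]]]]

2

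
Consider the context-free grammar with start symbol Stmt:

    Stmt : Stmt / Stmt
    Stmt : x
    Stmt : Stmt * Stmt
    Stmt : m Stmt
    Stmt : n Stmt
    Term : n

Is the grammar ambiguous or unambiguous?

Witness: m x * x

Derivation 1: Stmt ⇒ Stmt * Stmt ⇒ m Stmt * Stmt ⇒ m x * Stmt ⇒ m x * x
Derivation 2: Stmt ⇒ m Stmt ⇒ m Stmt * Stmt ⇒ m x * Stmt ⇒ m x * x

Two distinct leftmost derivations for the same string.

Ambiguous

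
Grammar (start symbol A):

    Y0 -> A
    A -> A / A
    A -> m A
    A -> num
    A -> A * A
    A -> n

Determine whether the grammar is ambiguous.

Ambiguous

Witness: m n * n

Derivation 1: A ⇒ m A ⇒ m A * A ⇒ m n * A ⇒ m n * n
Derivation 2: A ⇒ A * A ⇒ m A * A ⇒ m n * A ⇒ m n * n

Two distinct leftmost derivations for the same string.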